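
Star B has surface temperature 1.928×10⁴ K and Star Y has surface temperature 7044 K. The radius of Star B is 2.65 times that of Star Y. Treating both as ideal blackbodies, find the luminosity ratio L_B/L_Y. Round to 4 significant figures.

L_B/L_Y ≈ 394.1

L ∝ R²T⁴, so L_B/L_Y = (R_B/R_Y)²(T_B/T_Y)⁴ = (2.65)² × (1.928×10⁴/7044)⁴ = 7.0225 × 56.1243 = 394.1.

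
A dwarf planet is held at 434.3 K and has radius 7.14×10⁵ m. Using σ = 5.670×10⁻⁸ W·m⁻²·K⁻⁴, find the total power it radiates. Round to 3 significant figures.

Surface area A = 4πR² = 4π(7.14×10⁵ m)² = 6.40629×10¹² m².
P = σAT⁴ = 5.670×10⁻⁸ × 6.40629×10¹² × (434.3)⁴ = 1.29×10¹⁶ W.

P ≈ 1.29×10¹⁶ W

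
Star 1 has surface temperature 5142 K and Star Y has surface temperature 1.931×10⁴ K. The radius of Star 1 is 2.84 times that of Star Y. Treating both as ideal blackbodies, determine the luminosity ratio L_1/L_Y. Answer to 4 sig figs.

L ∝ R²T⁴, so L_1/L_Y = (R_1/R_Y)²(T_1/T_Y)⁴ = (2.84)² × (5142/1.931×10⁴)⁴ = 8.0656 × 5.02805×10⁻³ = 0.04055.

L_1/L_Y ≈ 0.04055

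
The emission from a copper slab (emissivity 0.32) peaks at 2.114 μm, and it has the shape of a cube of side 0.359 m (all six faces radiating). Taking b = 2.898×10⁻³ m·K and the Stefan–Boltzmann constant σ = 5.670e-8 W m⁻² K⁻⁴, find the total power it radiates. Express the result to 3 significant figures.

P ≈ 4.96×10⁴ W

Wien's law: T = b/λ_max = 2.898×10⁻³/2.114×10⁻⁶ = 1370.86 K.
Area A = 6s² = 6×(0.359 m)² = 0.773286 m².
Then P = εσAT⁴ = 0.32×5.670×10⁻⁸×0.773286×(1370.86)⁴ = 4.96×10⁴ W.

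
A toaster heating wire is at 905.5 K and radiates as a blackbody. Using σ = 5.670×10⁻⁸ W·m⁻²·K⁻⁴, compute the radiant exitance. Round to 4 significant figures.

Stefan–Boltzmann: I = σT⁴ = 5.670×10⁻⁸ × (905.5)⁴ = 3.812×10⁴ W/m².

I ≈ 3.812×10⁴ W/m²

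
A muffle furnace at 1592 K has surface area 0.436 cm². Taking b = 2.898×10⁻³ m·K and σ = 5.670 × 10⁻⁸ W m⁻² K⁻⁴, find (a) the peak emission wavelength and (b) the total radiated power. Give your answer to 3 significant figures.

λ_max ≈ 1.82 μm; P ≈ 15.9 W

(a) λ_max = b/T = 2.898×10⁻³/1592 = 1.820×10⁻⁶ m = 1.82 μm.
Area A = 0.436 cm² = 4.36×10⁻⁵ m².
(b) P = σAT⁴ = 5.670×10⁻⁸×4.36×10⁻⁵×(1592)⁴ = 15.9 W.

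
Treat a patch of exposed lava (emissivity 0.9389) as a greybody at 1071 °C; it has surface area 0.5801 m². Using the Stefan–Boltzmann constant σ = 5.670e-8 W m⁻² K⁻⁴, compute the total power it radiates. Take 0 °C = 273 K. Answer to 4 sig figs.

T = 1071 °C + 273 = 1344 K.
Area A = 0.5801 m².
P = εσAT⁴ = 0.9389 × 5.670×10⁻⁸ × 0.5801 × (1344)⁴ = 1.008×10⁵ W.

P ≈ 1.008×10⁵ W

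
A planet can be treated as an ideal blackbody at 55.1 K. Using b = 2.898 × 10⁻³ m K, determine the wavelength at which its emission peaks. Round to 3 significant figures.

λ_max ≈ 52.6 μm

Wien's displacement law: λ_max = b/T = (2.898×10⁻³ m·K)/(55.1 K) = 5.260×10⁻⁵ m.
That is 52.6 μm, in the infrared range.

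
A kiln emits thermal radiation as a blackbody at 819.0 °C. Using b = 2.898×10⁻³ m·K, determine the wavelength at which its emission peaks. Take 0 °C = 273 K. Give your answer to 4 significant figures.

T = 819.0 °C + 273 = 1092.0 K.
Wien's displacement law: λ_max = b/T = (2.898×10⁻³ m·K)/(1092.0 K) = 2.6538×10⁻⁶ m.
That is 2.654 μm, in the infrared range.

λ_max ≈ 2.654 μm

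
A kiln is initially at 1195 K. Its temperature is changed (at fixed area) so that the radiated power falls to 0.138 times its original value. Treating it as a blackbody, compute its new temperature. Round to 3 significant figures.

P ∝ T⁴, so T₂/T₁ = (P₂/P₁)^(1/4) = (0.138)^(1/4) = 0.609494.
T₂ = 1195 × 0.609494 = 728 K.

T₂ ≈ 728 K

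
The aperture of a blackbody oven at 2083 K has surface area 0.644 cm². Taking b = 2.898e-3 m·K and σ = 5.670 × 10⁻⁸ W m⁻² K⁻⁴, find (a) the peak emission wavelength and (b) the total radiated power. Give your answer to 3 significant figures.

(a) λ_max = b/T = 2.898×10⁻³/2083 = 1.391×10⁻⁶ m = 1.39×10³ nm.
Area A = 0.644 cm² = 6.44×10⁻⁵ m².
(b) P = σAT⁴ = 5.670×10⁻⁸×6.44×10⁻⁵×(2083)⁴ = 68.7 W.

λ_max ≈ 1.39×10³ nm; P ≈ 68.7 W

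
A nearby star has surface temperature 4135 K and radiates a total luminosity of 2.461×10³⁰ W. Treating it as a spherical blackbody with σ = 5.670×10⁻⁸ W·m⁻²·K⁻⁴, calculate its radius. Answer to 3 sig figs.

R ≈ 1.09×10¹¹ m

L = 4πR²σT⁴ ⇒ R = √(L/(4πσT⁴)).
σT⁴ = 1.65762×10⁷ W/m², so R = √(2.461×10³⁰/(4π×1.65762×10⁷)) = 1.09×10¹¹ m.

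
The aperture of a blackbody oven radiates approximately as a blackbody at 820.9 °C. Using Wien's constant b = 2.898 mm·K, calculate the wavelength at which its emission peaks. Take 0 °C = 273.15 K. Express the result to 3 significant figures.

λ_max ≈ 2.65 μm

T = 820.9 °C + 273.15 = 1094.05 K.
Wien's displacement law: λ_max = b/T = (2.898×10⁻³ m·K)/(1094.05 K) = 2.649×10⁻⁶ m.
That is 2.65 μm, in the infrared range.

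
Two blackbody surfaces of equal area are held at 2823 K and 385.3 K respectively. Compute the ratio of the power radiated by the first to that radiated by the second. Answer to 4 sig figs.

P₁/P₂ ≈ 2882

With equal areas, P₁/P₂ = (T₁/T₂)⁴ = (2823/385.3)⁴ = 2882.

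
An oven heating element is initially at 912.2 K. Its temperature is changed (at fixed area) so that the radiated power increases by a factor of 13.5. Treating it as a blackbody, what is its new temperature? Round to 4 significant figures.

T₂ ≈ 1749 K

P ∝ T⁴, so T₂/T₁ = (P₂/P₁)^(1/4) = (13.5)^(1/4) = 1.91683.
T₂ = 912.2 × 1.91683 = 1749 K.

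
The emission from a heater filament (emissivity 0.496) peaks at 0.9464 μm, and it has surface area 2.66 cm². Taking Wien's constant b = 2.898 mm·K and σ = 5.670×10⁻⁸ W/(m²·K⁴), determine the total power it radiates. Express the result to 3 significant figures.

P ≈ 658 W

Wien's law: T = b/λ_max = 2.898×10⁻³/9.464×10⁻⁷ = 3062.13 K.
Area A = 2.66 cm² = 2.66×10⁻⁴ m².
Then P = εσAT⁴ = 0.496×5.670×10⁻⁸×2.66×10⁻⁴×(3062.13)⁴ = 658 W.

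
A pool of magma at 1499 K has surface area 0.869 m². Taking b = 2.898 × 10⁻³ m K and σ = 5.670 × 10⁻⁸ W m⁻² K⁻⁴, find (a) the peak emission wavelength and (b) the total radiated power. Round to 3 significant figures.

λ_max ≈ 1.93×10³ nm; P ≈ 2.49×10⁵ W

(a) λ_max = b/T = 2.898×10⁻³/1499 = 1.933×10⁻⁶ m = 1.93×10³ nm.
Area A = 0.869 m².
(b) P = σAT⁴ = 5.670×10⁻⁸×0.869×(1499)⁴ = 2.49×10⁵ W.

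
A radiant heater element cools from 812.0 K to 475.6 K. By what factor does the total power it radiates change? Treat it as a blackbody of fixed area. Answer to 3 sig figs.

P ∝ T⁴, so P₂/P₁ = (T₂/T₁)⁴ = (475.6/812.0)⁴ = (0.585714)⁴ = 0.118.

P₂/P₁ ≈ 0.118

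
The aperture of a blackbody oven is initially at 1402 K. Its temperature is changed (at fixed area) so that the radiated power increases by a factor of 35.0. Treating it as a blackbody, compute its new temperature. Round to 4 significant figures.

P ∝ T⁴, so T₂/T₁ = (P₂/P₁)^(1/4) = (35.0)^(1/4) = 2.43230.
T₂ = 1402 × 2.43230 = 3410 K.

T₂ ≈ 3410 K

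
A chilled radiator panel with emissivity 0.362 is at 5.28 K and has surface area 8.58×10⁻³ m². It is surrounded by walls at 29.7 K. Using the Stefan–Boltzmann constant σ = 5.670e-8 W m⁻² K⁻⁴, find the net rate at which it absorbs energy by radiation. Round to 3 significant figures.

Area A = 8.58×10⁻³ m².
Net radiated power P_net = εσA(T⁴ − T₀⁴) = 0.362×5.670×10⁻⁸×8.58×10⁻³×(5.28⁴ − 29.7⁴).
T⁴ − T₀⁴ = 777.205 − 7.78083×10⁵ = -7.77306×10⁵ K⁴, so P_net = -1.37×10⁻⁴ W — negative, meaning a net gain of 1.37×10⁻⁴ W.

Net gain ≈ 1.37×10⁻⁴ W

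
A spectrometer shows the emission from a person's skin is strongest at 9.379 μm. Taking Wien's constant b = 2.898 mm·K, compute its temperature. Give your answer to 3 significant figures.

Wien's law gives T = b/λ_max = (2.898×10⁻³ m·K)/(9.379×10⁻⁶ m) = 309 K.

T ≈ 309 K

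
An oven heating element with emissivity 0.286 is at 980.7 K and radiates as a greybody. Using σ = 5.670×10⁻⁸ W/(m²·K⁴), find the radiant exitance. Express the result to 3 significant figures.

Stefan–Boltzmann: I = εσT⁴ = 0.286 × 5.670×10⁻⁸ × (980.7)⁴ = 1.50×10⁴ W/m².

I ≈ 1.50×10⁴ W/m²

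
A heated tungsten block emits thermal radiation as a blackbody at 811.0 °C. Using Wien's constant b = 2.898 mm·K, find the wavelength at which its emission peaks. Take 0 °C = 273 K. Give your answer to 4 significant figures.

λ_max ≈ 2673 nm

T = 811.0 °C + 273 = 1084.0 K.
Wien's displacement law: λ_max = b/T = (2.898×10⁻³ m·K)/(1084.0 K) = 2.6734×10⁻⁶ m.
That is 2673 nm, in the infrared range.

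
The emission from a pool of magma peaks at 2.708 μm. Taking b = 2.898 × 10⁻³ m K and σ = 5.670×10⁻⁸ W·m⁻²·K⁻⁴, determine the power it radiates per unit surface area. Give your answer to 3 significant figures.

I ≈ 7.44×10⁴ W/m²

Wien's law: T = b/λ_max = 2.898×10⁻³/2.708×10⁻⁶ = 1070.16 K.
Then I = σT⁴ = 5.670×10⁻⁸×(1070.16)⁴ = 7.44×10⁴ W/m².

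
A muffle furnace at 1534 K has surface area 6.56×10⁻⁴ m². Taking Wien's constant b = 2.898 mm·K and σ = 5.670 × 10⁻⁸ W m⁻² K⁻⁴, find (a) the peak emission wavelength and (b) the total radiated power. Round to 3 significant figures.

(a) λ_max = b/T = 2.898×10⁻³/1534 = 1.889×10⁻⁶ m = 1.89 μm.
Area A = 6.56×10⁻⁴ m².
(b) P = σAT⁴ = 5.670×10⁻⁸×6.56×10⁻⁴×(1534)⁴ = 206 W.

λ_max ≈ 1.89 μm; P ≈ 206 W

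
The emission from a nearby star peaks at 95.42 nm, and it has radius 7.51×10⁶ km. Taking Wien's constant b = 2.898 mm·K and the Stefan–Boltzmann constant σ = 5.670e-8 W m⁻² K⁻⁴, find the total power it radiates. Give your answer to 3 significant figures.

P ≈ 3.42×10³¹ W

Wien's law: T = b/λ_max = 2.898×10⁻³/9.542×10⁻⁸ = 30371.0 K.
Surface area A = 4πR² = 4π(7.51×10⁹ m)² = 7.08745×10²⁰ m².
Then P = σAT⁴ = 5.670×10⁻⁸×7.08745×10²⁰×(30371.0)⁴ = 3.42×10³¹ W.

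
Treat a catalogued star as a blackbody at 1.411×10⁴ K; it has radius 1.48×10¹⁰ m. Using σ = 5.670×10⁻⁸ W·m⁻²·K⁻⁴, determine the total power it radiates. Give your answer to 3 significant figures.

Surface area A = 4πR² = 4π(1.48×10¹⁰ m)² = 2.75254×10²¹ m².
P = σAT⁴ = 5.670×10⁻⁸ × 2.75254×10²¹ × (1.411×10⁴)⁴ = 6.19×10³⁰ W.

P ≈ 6.19×10³⁰ W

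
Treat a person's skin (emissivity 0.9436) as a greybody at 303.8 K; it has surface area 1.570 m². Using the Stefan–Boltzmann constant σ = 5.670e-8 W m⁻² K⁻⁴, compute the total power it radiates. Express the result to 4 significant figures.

Area A = 1.570 m².
P = εσAT⁴ = 0.9436 × 5.670×10⁻⁸ × 1.570 × (303.8)⁴ = 715.5 W.

P ≈ 715.5 W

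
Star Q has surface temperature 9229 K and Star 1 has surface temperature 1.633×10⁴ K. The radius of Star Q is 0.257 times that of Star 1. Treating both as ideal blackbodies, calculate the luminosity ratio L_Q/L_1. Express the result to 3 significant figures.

L ∝ R²T⁴, so L_Q/L_1 = (R_Q/R_1)²(T_Q/T_1)⁴ = (0.257)² × (9229/1.633×10⁴)⁴ = 0.066049 × 0.102017 = 6.74×10⁻³.

L_Q/L_1 ≈ 6.74×10⁻³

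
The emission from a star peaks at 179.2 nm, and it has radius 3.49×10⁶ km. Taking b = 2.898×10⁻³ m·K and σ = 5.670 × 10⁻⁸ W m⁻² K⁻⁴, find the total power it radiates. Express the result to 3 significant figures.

P ≈ 5.94×10²⁹ W

Wien's law: T = b/λ_max = 2.898×10⁻³/1.792×10⁻⁷ = 16171.9 K.
Surface area A = 4πR² = 4π(3.49×10⁹ m)² = 1.53060×10²⁰ m².
Then P = σAT⁴ = 5.670×10⁻⁸×1.53060×10²⁰×(16171.9)⁴ = 5.94×10²⁹ W.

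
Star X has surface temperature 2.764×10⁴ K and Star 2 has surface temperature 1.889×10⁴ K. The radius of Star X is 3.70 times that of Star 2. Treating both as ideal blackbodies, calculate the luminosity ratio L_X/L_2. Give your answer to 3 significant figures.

L ∝ R²T⁴, so L_X/L_2 = (R_X/R_2)²(T_X/T_2)⁴ = (3.70)² × (2.764×10⁴/1.889×10⁴)⁴ = 13.69 × 4.58379 = 62.8.

L_X/L_2 ≈ 62.8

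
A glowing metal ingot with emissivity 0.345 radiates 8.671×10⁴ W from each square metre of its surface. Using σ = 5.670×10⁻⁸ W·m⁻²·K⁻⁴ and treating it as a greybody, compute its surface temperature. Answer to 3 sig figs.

T ≈ 1.45×10³ K

I = εσT⁴, so T = (I/εσ)^(1/4) = (8.671×10⁴/(0.345×5.670×10⁻⁸))^(1/4) = 1.45×10³ K.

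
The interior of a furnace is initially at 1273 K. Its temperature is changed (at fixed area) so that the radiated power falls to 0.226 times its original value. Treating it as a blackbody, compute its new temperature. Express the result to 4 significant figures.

P ∝ T⁴, so T₂/T₁ = (P₂/P₁)^(1/4) = (0.226)^(1/4) = 0.689489.
T₂ = 1273 × 0.689489 = 877.7 K.

T₂ ≈ 877.7 K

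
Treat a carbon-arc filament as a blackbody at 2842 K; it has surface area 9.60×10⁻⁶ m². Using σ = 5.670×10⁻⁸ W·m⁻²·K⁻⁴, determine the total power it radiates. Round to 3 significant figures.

Area A = 9.60×10⁻⁶ m².
P = σAT⁴ = 5.670×10⁻⁸ × 9.60×10⁻⁶ × (2842)⁴ = 35.5 W.

P ≈ 35.5 W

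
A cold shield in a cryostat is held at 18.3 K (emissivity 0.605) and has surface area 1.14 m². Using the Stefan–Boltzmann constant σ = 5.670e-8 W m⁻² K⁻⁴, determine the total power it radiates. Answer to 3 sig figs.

P ≈ 4.39×10⁻³ W

Area A = 1.14 m².
P = εσAT⁴ = 0.605 × 5.670×10⁻⁸ × 1.14 × (18.3)⁴ = 4.39×10⁻³ W.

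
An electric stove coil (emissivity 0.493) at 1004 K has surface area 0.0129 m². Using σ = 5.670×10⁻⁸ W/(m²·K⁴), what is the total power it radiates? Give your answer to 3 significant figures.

Area A = 0.0129 m².
P = εσAT⁴ = 0.493 × 5.670×10⁻⁸ × 0.0129 × (1004)⁴ = 366 W.

P ≈ 366 W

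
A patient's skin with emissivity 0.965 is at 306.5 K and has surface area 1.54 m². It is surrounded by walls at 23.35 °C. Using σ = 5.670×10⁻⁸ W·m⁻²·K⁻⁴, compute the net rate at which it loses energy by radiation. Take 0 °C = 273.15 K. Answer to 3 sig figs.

Net loss ≈ 92.4 W

Surroundings: T = 23.35 °C + 273.15 = 296.50 K.
Area A = 1.54 m².
Net radiated power P_net = εσA(T⁴ − T₀⁴) = 0.965×5.670×10⁻⁸×1.54×(306.5⁴ − 296.50⁴).
T⁴ − T₀⁴ = 8.82515×10⁹ − 7.72856×10⁹ = 1.09659×10⁹ K⁴, so P_net = 92.4 W.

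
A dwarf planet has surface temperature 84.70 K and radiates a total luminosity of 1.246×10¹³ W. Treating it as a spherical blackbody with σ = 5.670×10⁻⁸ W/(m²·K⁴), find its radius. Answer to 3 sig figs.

L = 4πR²σT⁴ ⇒ R = √(L/(4πσT⁴)).
σT⁴ = 2.91821 W/m², so R = √(1.246×10¹³/(4π×2.91821)) = 5.83×10⁵ m.

R ≈ 5.83×10⁵ m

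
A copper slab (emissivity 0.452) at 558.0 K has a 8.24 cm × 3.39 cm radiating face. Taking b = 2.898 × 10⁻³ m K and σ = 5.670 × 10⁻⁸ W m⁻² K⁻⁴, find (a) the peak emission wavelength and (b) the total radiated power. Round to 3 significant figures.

λ_max ≈ 5.19 μm; P ≈ 6.94 W

(a) λ_max = b/T = 2.898×10⁻³/558.0 = 5.194×10⁻⁶ m = 5.19 μm.
Area A = 0.0824 × 0.0339 = 2.79336×10⁻³ m².
(b) P = εσAT⁴ = 0.452×5.670×10⁻⁸×2.79336×10⁻³×(558.0)⁴ = 6.94 W.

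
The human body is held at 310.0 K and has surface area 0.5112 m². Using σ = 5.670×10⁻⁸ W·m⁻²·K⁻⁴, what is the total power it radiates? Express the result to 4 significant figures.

P ≈ 267.7 W

Area A = 0.5112 m².
P = σAT⁴ = 5.670×10⁻⁸ × 0.5112 × (310.0)⁴ = 267.7 W.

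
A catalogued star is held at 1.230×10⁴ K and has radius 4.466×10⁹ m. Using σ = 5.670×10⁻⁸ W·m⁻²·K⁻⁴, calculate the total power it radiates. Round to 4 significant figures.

Surface area A = 4πR² = 4π(4.466×10⁹ m)² = 2.50638×10²⁰ m².
P = σAT⁴ = 5.670×10⁻⁸ × 2.50638×10²⁰ × (1.230×10⁴)⁴ = 3.253×10²⁹ W.

P ≈ 3.253×10²⁹ W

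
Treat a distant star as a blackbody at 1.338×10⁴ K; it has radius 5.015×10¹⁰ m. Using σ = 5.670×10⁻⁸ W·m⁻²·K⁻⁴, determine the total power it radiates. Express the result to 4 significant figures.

Surface area A = 4πR² = 4π(5.015×10¹⁰ m)² = 3.16047×10²² m².
P = σAT⁴ = 5.670×10⁻⁸ × 3.16047×10²² × (1.338×10⁴)⁴ = 5.743×10³¹ W.

P ≈ 5.743×10³¹ W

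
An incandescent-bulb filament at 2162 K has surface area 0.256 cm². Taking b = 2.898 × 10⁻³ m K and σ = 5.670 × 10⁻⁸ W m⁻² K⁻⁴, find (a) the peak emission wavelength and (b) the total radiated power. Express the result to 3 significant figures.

λ_max ≈ 1.34×10³ nm; P ≈ 31.7 W

(a) λ_max = b/T = 2.898×10⁻³/2162 = 1.340×10⁻⁶ m = 1.34×10³ nm.
Area A = 0.256 cm² = 2.56×10⁻⁵ m².
(b) P = σAT⁴ = 5.670×10⁻⁸×2.56×10⁻⁵×(2162)⁴ = 31.7 W.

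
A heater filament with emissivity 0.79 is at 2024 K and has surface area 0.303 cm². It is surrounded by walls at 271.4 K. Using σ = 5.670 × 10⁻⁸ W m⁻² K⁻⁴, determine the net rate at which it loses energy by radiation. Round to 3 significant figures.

Net loss ≈ 22.8 W

Area A = 0.303 cm² = 3.03×10⁻⁵ m².
Net radiated power P_net = εσA(T⁴ − T₀⁴) = 0.79×5.670×10⁻⁸×3.03×10⁻⁵×(2024⁴ − 271.4⁴).
T⁴ − T₀⁴ = 1.67819×10¹³ − 5.42550×10⁹ = 1.67765×10¹³ K⁴, so P_net = 22.8 W.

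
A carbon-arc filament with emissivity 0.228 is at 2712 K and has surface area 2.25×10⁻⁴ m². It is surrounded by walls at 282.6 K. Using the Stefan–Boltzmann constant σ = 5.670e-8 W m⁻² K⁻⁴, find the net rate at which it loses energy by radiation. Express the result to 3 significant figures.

Net loss ≈ 157 W

Area A = 2.25×10⁻⁴ m².
Net radiated power P_net = εσA(T⁴ − T₀⁴) = 0.228×5.670×10⁻⁸×2.25×10⁻⁴×(2712⁴ − 282.6⁴).
T⁴ − T₀⁴ = 5.40952×10¹³ − 6.37806×10⁹ = 5.40888×10¹³ K⁴, so P_net = 157 W.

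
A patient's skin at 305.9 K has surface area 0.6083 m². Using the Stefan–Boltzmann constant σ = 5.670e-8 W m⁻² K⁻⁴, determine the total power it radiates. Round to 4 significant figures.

Area A = 0.6083 m².
P = σAT⁴ = 5.670×10⁻⁸ × 0.6083 × (305.9)⁴ = 302.0 W.

P ≈ 302.0 W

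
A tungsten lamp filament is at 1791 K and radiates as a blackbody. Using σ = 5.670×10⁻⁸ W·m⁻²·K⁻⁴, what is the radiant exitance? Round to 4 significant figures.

I ≈ 5.834×10⁵ W/m²

Stefan–Boltzmann: I = σT⁴ = 5.670×10⁻⁸ × (1791)⁴ = 5.834×10⁵ W/m².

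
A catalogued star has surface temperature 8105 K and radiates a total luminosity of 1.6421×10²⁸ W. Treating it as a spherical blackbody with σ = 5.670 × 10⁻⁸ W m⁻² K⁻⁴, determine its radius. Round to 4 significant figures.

R ≈ 2.311×10⁹ m

L = 4πR²σT⁴ ⇒ R = √(L/(4πσT⁴)).
σT⁴ = 2.44678×10⁸ W/m², so R = √(1.6421×10²⁸/(4π×2.44678×10⁸)) = 2.311×10⁹ m.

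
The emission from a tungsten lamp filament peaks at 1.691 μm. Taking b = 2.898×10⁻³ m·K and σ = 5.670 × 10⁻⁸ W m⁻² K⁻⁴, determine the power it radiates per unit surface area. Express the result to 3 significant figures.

Wien's law: T = b/λ_max = 2.898×10⁻³/1.691×10⁻⁶ = 1713.78 K.
Then I = σT⁴ = 5.670×10⁻⁸×(1713.78)⁴ = 4.89×10⁵ W/m².

I ≈ 4.89×10⁵ W/m²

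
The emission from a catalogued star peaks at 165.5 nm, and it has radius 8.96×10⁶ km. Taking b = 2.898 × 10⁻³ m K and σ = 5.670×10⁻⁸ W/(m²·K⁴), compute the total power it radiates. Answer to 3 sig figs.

P ≈ 5.38×10³⁰ W

Wien's law: T = b/λ_max = 2.898×10⁻³/1.655×10⁻⁷ = 17510.6 K.
Surface area A = 4πR² = 4π(8.96×10⁹ m)² = 1.00885×10²¹ m².
Then P = σAT⁴ = 5.670×10⁻⁸×1.00885×10²¹×(17510.6)⁴ = 5.38×10³⁰ W.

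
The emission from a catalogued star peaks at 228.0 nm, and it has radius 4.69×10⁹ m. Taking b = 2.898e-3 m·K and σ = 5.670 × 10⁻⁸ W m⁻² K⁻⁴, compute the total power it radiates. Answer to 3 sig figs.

P ≈ 4.09×10²⁹ W

Wien's law: T = b/λ_max = 2.898×10⁻³/2.280×10⁻⁷ = 12710.5 K.
Surface area A = 4πR² = 4π(4.69×10⁹ m)² = 2.76411×10²⁰ m².
Then P = σAT⁴ = 5.670×10⁻⁸×2.76411×10²⁰×(12710.5)⁴ = 4.09×10²⁹ W.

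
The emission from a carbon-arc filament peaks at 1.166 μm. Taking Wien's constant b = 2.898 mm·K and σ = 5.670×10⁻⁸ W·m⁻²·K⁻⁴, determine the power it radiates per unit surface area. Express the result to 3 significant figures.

Wien's law: T = b/λ_max = 2.898×10⁻³/1.166×10⁻⁶ = 2485.42 K.
Then I = σT⁴ = 5.670×10⁻⁸×(2485.42)⁴ = 2.16×10⁶ W/m².

I ≈ 2.16×10⁶ W/m²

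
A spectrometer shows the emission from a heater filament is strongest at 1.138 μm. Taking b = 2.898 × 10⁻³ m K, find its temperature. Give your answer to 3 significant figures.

T ≈ 2.55×10³ K

Wien's law gives T = b/λ_max = (2.898×10⁻³ m·K)/(1.138×10⁻⁶ m) = 2.55×10³ K.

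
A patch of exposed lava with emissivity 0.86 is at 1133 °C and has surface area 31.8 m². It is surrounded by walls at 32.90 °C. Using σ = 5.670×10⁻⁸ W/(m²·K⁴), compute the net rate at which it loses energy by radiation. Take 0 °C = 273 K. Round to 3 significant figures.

T = 1133 °C + 273 = 1406 K.
Surroundings: T = 32.90 °C + 273 = 305.90 K.
Area A = 31.8 m².
Net radiated power P_net = εσA(T⁴ − T₀⁴) = 0.86×5.670×10⁻⁸×31.8×(1406⁴ − 305.90⁴).
T⁴ − T₀⁴ = 3.90788×10¹² − 8.75625×10⁹ = 3.89912×10¹² K⁴, so P_net = 6.05×10⁶ W.

Net loss ≈ 6.05×10⁶ W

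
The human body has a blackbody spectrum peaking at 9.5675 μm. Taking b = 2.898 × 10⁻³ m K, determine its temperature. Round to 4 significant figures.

T ≈ 302.9 K

Wien's law gives T = b/λ_max = (2.898×10⁻³ m·K)/(9.5675×10⁻⁶ m) = 302.9 K.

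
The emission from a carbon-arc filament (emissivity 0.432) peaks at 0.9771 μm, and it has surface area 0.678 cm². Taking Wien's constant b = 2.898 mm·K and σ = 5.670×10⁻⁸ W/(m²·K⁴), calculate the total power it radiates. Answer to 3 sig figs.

P ≈ 129 W

Wien's law: T = b/λ_max = 2.898×10⁻³/9.771×10⁻⁷ = 2965.92 K.
Area A = 0.678 cm² = 6.78×10⁻⁵ m².
Then P = εσAT⁴ = 0.432×5.670×10⁻⁸×6.78×10⁻⁵×(2965.92)⁴ = 129 W.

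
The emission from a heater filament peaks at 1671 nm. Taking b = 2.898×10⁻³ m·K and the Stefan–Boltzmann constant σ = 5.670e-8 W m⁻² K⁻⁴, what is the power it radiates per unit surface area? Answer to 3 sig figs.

I ≈ 5.13×10⁵ W/m²

Wien's law: T = b/λ_max = 2.898×10⁻³/1.671×10⁻⁶ = 1734.29 K.
Then I = σT⁴ = 5.670×10⁻⁸×(1734.29)⁴ = 5.13×10⁵ W/m².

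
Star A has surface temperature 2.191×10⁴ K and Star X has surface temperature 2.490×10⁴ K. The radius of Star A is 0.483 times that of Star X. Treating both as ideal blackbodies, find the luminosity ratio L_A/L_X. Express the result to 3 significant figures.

L_A/L_X ≈ 0.140

L ∝ R²T⁴, so L_A/L_X = (R_A/R_X)²(T_A/T_X)⁴ = (0.483)² × (2.191×10⁴/2.490×10⁴)⁴ = 0.233289 × 0.599476 = 0.140.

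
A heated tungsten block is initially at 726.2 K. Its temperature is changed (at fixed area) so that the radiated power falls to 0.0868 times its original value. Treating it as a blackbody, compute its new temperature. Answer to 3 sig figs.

P ∝ T⁴, so T₂/T₁ = (P₂/P₁)^(1/4) = (0.0868)^(1/4) = 0.542788.
T₂ = 726.2 × 0.542788 = 394 K.

T₂ ≈ 394 K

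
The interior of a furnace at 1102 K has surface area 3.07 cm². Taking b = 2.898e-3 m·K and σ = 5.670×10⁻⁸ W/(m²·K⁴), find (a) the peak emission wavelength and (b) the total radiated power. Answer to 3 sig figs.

λ_max ≈ 2.63 μm; P ≈ 25.7 W

(a) λ_max = b/T = 2.898×10⁻³/1102 = 2.630×10⁻⁶ m = 2.63 μm.
Area A = 3.07 cm² = 3.07×10⁻⁴ m².
(b) P = σAT⁴ = 5.670×10⁻⁸×3.07×10⁻⁴×(1102)⁴ = 25.7 W.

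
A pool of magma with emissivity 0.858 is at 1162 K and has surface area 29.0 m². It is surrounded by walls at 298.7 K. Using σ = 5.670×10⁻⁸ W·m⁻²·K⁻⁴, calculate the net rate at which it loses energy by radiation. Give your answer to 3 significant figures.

Area A = 29.0 m².
Net radiated power P_net = εσA(T⁴ − T₀⁴) = 0.858×5.670×10⁻⁸×29.0×(1162⁴ − 298.7⁴).
T⁴ − T₀⁴ = 1.82316×10¹² − 7.96051×10⁹ = 1.81520×10¹² K⁴, so P_net = 2.56×10⁶ W.

Net loss ≈ 2.56×10⁶ W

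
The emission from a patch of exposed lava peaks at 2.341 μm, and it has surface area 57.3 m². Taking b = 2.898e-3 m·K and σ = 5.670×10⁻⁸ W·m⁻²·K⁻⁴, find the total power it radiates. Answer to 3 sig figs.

Wien's law: T = b/λ_max = 2.898×10⁻³/2.341×10⁻⁶ = 1237.93 K.
Area A = 57.3 m².
Then P = σAT⁴ = 5.670×10⁻⁸×57.3×(1237.93)⁴ = 7.63×10⁶ W.

P ≈ 7.63×10⁶ W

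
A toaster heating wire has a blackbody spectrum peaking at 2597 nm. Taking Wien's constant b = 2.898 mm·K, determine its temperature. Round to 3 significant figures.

Wien's law gives T = b/λ_max = (2.898×10⁻³ m·K)/(2.597×10⁻⁶ m) = 1.12×10³ K.

T ≈ 1.12×10³ K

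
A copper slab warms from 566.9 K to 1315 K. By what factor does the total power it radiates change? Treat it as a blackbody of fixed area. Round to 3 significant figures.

P ∝ T⁴, so P₂/P₁ = (T₂/T₁)⁴ = (1315/566.9)⁴ = (2.31963)⁴ = 29.0.

P₂/P₁ ≈ 29.0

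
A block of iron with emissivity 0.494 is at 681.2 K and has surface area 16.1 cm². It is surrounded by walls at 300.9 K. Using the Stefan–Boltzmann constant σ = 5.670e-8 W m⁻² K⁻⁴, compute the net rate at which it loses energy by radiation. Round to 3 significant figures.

Net loss ≈ 9.34 W

Area A = 16.1 cm² = 1.61×10⁻³ m².
Net radiated power P_net = εσA(T⁴ − T₀⁴) = 0.494×5.670×10⁻⁸×1.61×10⁻³×(681.2⁴ − 300.9⁴).
T⁴ − T₀⁴ = 2.15327×10¹¹ − 8.19764×10⁹ = 2.07129×10¹¹ K⁴, so P_net = 9.34 W.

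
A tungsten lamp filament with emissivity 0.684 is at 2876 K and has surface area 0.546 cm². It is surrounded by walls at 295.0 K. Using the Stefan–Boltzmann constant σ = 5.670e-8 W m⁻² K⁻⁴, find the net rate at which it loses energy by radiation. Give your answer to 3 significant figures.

Area A = 0.546 cm² = 5.46×10⁻⁵ m².
Net radiated power P_net = εσA(T⁴ − T₀⁴) = 0.684×5.670×10⁻⁸×5.46×10⁻⁵×(2876⁴ − 295.0⁴).
T⁴ − T₀⁴ = 6.84157×10¹³ − 7.57335×10⁹ = 6.84081×10¹³ K⁴, so P_net = 145 W.

Net loss ≈ 145 W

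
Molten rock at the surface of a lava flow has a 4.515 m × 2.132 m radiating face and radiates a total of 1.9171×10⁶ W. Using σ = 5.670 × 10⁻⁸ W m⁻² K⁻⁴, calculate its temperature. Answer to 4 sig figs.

Area A = 4.515 × 2.132 = 9.62598 m².
P = σAT⁴ ⇒ T = (P/(σA))^(1/4) = (1.9171×10⁶/(5.670×10⁻⁸×9.62598))^(1/4) = 1369 K.

T ≈ 1369 K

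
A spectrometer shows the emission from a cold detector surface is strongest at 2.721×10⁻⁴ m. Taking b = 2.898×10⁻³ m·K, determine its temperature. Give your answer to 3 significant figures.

Wien's law gives T = b/λ_max = (2.898×10⁻³ m·K)/(2.721×10⁻⁴ m) = 10.7 K.

T ≈ 10.7 K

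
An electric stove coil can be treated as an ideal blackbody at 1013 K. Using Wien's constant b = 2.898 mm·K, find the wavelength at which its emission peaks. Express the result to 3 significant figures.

λ_max ≈ 2.86 μm

Wien's displacement law: λ_max = b/T = (2.898×10⁻³ m·K)/(1013 K) = 2.861×10⁻⁶ m.
That is 2.86 μm, in the infrared range.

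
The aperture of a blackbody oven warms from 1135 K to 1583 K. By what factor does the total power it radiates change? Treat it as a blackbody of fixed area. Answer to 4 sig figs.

P ∝ T⁴, so P₂/P₁ = (T₂/T₁)⁴ = (1583/1135)⁴ = (1.39471)⁴ = 3.784.

P₂/P₁ ≈ 3.784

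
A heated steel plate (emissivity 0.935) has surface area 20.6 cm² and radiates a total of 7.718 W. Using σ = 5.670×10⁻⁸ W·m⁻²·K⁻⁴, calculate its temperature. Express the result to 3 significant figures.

Area A = 20.6 cm² = 2.06×10⁻³ m².
P = εσAT⁴ ⇒ T = (P/(εσA))^(1/4) = (7.718/(0.935×5.670×10⁻⁸×2.06×10⁻³))^(1/4) = 516 K.

T ≈ 516 K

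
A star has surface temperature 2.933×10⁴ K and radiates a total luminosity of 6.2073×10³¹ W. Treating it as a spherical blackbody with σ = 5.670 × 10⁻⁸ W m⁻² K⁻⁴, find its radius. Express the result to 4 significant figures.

R ≈ 1.085×10¹⁰ m

L = 4πR²σT⁴ ⇒ R = √(L/(4πσT⁴)).
σT⁴ = 4.19596×10¹⁰ W/m², so R = √(6.2073×10³¹/(4π×4.19596×10¹⁰)) = 1.085×10¹⁰ m.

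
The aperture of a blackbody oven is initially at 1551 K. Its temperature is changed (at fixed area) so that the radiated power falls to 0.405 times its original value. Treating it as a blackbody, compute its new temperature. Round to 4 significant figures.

P ∝ T⁴, so T₂/T₁ = (P₂/P₁)^(1/4) = (0.405)^(1/4) = 0.797744.
T₂ = 1551 × 0.797744 = 1237 K.

T₂ ≈ 1237 K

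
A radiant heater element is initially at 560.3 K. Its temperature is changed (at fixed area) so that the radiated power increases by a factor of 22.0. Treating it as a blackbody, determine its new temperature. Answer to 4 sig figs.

T₂ ≈ 1213 K

P ∝ T⁴, so T₂/T₁ = (P₂/P₁)^(1/4) = (22.0)^(1/4) = 2.16574.
T₂ = 560.3 × 2.16574 = 1213 K.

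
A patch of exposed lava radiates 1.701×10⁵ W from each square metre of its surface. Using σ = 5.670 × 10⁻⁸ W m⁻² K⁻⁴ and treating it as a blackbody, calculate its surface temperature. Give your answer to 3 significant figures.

T ≈ 1.32×10³ K

I = σT⁴, so T = (I/σ)^(1/4) = (1.701×10⁵/(5.670×10⁻⁸))^(1/4) = 1.32×10³ K.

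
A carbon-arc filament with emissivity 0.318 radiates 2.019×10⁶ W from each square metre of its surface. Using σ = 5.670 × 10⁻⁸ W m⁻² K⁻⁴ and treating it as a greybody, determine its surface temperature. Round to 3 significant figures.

T ≈ 3.25×10³ K

I = εσT⁴, so T = (I/εσ)^(1/4) = (2.019×10⁶/(0.318×5.670×10⁻⁸))^(1/4) = 3.25×10³ K.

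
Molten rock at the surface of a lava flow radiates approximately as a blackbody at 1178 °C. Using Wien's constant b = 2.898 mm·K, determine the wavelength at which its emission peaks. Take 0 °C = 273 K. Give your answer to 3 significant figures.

λ_max ≈ 2.00 μm

T = 1178 °C + 273 = 1451 K.
Wien's displacement law: λ_max = b/T = (2.898×10⁻³ m·K)/(1451 K) = 1.997×10⁻⁶ m.
That is 2.00 μm, in the infrared range.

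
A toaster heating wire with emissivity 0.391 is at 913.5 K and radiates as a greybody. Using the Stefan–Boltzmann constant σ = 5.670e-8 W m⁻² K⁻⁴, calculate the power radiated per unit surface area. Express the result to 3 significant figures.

I ≈ 1.54×10⁴ W/m²

Stefan–Boltzmann: I = εσT⁴ = 0.391 × 5.670×10⁻⁸ × (913.5)⁴ = 1.54×10⁴ W/m².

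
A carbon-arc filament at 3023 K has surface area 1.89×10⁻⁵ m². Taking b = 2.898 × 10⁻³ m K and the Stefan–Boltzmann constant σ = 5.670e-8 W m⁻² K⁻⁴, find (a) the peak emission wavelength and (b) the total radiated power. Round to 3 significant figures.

(a) λ_max = b/T = 2.898×10⁻³/3023 = 9.587×10⁻⁷ m = 959 nm.
Area A = 1.89×10⁻⁵ m².
(b) P = σAT⁴ = 5.670×10⁻⁸×1.89×10⁻⁵×(3023)⁴ = 89.5 W.

λ_max ≈ 959 nm; P ≈ 89.5 W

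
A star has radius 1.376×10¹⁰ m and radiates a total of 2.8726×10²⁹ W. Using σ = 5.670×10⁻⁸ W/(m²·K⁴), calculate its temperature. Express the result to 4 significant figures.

Surface area A = 4πR² = 4π(1.376×10¹⁰ m)² = 2.37929×10²¹ m².
P = σAT⁴ ⇒ T = (P/(σA))^(1/4) = (2.8726×10²⁹/(5.670×10⁻⁸×2.37929×10²¹))^(1/4) = 6793 K.

T ≈ 6793 K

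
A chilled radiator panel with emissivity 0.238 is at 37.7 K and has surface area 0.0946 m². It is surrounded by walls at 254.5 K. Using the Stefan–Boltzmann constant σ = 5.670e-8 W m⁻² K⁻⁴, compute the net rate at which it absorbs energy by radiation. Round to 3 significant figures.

Net gain ≈ 5.35 W

Area A = 0.0946 m².
Net radiated power P_net = εσA(T⁴ − T₀⁴) = 0.238×5.670×10⁻⁸×0.0946×(37.7⁴ − 254.5⁴).
T⁴ − T₀⁴ = 2.02007×10⁶ − 4.19519×10⁹ = -4.19317×10⁹ K⁴, so P_net = -5.35 W — negative, meaning a net gain of 5.35 W.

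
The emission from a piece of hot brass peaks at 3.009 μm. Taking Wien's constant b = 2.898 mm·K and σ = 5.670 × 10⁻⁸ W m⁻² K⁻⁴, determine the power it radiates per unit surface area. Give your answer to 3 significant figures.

Wien's law: T = b/λ_max = 2.898×10⁻³/3.009×10⁻⁶ = 963.111 K.
Then I = σT⁴ = 5.670×10⁻⁸×(963.111)⁴ = 4.88×10⁴ W/m².

I ≈ 4.88×10⁴ W/m²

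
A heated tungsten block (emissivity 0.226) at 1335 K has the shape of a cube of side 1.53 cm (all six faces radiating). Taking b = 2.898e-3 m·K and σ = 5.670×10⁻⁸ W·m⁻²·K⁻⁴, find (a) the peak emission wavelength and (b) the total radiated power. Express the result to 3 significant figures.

(a) λ_max = b/T = 2.898×10⁻³/1335 = 2.171×10⁻⁶ m = 2.17×10³ nm.
Area A = 6s² = 6×(0.0153 m)² = 1.40454×10⁻³ m².
(b) P = εσAT⁴ = 0.226×5.670×10⁻⁸×1.40454×10⁻³×(1335)⁴ = 57.2 W.

λ_max ≈ 2.17×10³ nm; P ≈ 57.2 W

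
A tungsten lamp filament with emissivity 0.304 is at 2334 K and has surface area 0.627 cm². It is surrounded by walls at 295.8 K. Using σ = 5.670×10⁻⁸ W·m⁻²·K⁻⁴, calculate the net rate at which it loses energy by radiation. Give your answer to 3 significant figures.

Net loss ≈ 32.1 W

Area A = 0.627 cm² = 6.27×10⁻⁵ m².
Net radiated power P_net = εσA(T⁴ − T₀⁴) = 0.304×5.670×10⁻⁸×6.27×10⁻⁵×(2334⁴ − 295.8⁴).
T⁴ − T₀⁴ = 2.96759×10¹³ − 7.65584×10⁹ = 2.96682×10¹³ K⁴, so P_net = 32.1 W.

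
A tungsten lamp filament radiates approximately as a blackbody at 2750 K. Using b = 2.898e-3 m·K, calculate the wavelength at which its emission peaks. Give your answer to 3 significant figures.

Wien's displacement law: λ_max = b/T = (2.898×10⁻³ m·K)/(2750 K) = 1.054×10⁻⁶ m.
That is 1.05 μm, in the infrared range.

λ_max ≈ 1.05 μm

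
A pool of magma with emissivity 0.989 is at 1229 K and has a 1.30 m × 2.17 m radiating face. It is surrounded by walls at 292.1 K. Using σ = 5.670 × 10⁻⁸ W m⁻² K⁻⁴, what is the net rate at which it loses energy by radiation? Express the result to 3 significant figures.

Net loss ≈ 3.60×10⁵ W

Area A = 1.30 × 2.17 = 2.821 m².
Net radiated power P_net = εσA(T⁴ − T₀⁴) = 0.989×5.670×10⁻⁸×2.821×(1229⁴ − 292.1⁴).
T⁴ − T₀⁴ = 2.28143×10¹² − 7.27991×10⁹ = 2.27415×10¹² K⁴, so P_net = 3.60×10⁵ W.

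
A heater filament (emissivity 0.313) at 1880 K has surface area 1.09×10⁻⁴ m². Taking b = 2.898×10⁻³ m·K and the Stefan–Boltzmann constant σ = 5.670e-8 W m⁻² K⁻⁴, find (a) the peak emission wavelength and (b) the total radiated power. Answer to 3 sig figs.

λ_max ≈ 1.54 μm; P ≈ 24.2 W

(a) λ_max = b/T = 2.898×10⁻³/1880 = 1.541×10⁻⁶ m = 1.54 μm.
Area A = 1.09×10⁻⁴ m².
(b) P = εσAT⁴ = 0.313×5.670×10⁻⁸×1.09×10⁻⁴×(1880)⁴ = 24.2 W.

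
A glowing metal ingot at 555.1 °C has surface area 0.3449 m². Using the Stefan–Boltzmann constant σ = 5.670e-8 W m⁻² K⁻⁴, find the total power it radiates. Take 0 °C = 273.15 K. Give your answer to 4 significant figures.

P ≈ 9203 W

T = 555.1 °C + 273.15 = 828.25 K.
Area A = 0.3449 m².
P = σAT⁴ = 5.670×10⁻⁸ × 0.3449 × (828.25)⁴ = 9203 W.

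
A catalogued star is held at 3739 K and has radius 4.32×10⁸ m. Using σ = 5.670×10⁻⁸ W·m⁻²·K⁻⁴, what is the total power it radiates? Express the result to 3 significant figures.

Surface area A = 4πR² = 4π(4.32×10⁸ m)² = 2.34519×10¹⁸ m².
P = σAT⁴ = 5.670×10⁻⁸ × 2.34519×10¹⁸ × (3739)⁴ = 2.60×10²⁵ W.

P ≈ 2.60×10²⁵ W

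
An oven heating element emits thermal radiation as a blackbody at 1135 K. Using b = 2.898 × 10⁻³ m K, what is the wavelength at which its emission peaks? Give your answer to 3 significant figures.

λ_max ≈ 2.55×10³ nm

Wien's displacement law: λ_max = b/T = (2.898×10⁻³ m·K)/(1135 K) = 2.553×10⁻⁶ m.
That is 2.55×10³ nm, in the infrared range.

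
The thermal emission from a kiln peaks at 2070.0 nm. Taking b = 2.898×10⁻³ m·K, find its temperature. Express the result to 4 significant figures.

Wien's law gives T = b/λ_max = (2.898×10⁻³ m·K)/(2.0700×10⁻⁶ m) = 1400 K.

T ≈ 1400 K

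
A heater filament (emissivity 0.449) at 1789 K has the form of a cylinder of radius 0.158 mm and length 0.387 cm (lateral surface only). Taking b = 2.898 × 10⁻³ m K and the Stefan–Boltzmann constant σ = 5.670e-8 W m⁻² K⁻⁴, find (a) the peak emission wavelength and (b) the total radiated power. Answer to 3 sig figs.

λ_max ≈ 1.62×10³ nm; P ≈ 1.00 W

(a) λ_max = b/T = 2.898×10⁻³/1789 = 1.620×10⁻⁶ m = 1.62×10³ nm.
Lateral area A = 2πrL = 2π×1.58×10⁻⁴×3.87×10⁻³ = 3.84192×10⁻⁶ m².
(b) P = εσAT⁴ = 0.449×5.670×10⁻⁸×3.84192×10⁻⁶×(1789)⁴ = 1.00 W.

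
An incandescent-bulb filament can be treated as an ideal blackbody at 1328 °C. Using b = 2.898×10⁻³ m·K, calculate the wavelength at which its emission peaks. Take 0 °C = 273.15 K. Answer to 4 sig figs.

T = 1328 °C + 273.15 = 1601.15 K.
Wien's displacement law: λ_max = b/T = (2.898×10⁻³ m·K)/(1601.15 K) = 1.8099×10⁻⁶ m.
That is 1.810 μm, in the infrared range.

λ_max ≈ 1.810 μm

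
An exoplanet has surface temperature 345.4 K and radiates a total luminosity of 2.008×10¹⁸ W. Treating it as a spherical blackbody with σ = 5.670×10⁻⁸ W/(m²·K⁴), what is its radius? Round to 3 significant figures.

R ≈ 1.41×10⁷ m

L = 4πR²σT⁴ ⇒ R = √(L/(4πσT⁴)).
σT⁴ = 806.998 W/m², so R = √(2.008×10¹⁸/(4π×806.998)) = 1.41×10⁷ m.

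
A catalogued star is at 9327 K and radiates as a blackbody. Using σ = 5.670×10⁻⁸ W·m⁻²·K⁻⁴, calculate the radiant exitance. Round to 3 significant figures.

Stefan–Boltzmann: I = σT⁴ = 5.670×10⁻⁸ × (9327)⁴ = 4.29×10⁸ W/m².

I ≈ 4.29×10⁸ W/m²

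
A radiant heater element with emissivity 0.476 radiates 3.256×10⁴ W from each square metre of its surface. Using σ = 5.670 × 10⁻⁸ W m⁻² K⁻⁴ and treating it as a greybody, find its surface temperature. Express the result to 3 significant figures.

T ≈ 1.05×10³ K

I = εσT⁴, so T = (I/εσ)^(1/4) = (3.256×10⁴/(0.476×5.670×10⁻⁸))^(1/4) = 1.05×10³ K.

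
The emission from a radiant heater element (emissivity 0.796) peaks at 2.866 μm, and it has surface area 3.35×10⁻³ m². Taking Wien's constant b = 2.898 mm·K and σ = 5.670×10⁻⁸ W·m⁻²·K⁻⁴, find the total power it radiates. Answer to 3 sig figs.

Wien's law: T = b/λ_max = 2.898×10⁻³/2.866×10⁻⁶ = 1011.17 K.
Area A = 3.35×10⁻³ m².
Then P = εσAT⁴ = 0.796×5.670×10⁻⁸×3.35×10⁻³×(1011.17)⁴ = 158 W.

P ≈ 158 W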